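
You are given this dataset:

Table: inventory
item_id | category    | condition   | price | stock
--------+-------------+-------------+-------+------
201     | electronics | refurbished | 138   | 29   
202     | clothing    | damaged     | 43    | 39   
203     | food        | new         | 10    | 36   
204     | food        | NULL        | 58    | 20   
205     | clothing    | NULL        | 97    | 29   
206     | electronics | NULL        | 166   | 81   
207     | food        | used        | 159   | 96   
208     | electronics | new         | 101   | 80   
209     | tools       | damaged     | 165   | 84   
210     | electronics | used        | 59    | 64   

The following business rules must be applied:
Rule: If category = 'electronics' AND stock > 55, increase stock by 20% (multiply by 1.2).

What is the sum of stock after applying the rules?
603.0

Step 1: Find records where category = 'electronics' AND stock > 55
Step 2: 3 records match, summing to 225
Step 3: After multiplier: 225 × 1.2 = 270.0
Step 4: Unaffected records sum: 333
Step 5: Final sum = 270.0 + 333 = 603.0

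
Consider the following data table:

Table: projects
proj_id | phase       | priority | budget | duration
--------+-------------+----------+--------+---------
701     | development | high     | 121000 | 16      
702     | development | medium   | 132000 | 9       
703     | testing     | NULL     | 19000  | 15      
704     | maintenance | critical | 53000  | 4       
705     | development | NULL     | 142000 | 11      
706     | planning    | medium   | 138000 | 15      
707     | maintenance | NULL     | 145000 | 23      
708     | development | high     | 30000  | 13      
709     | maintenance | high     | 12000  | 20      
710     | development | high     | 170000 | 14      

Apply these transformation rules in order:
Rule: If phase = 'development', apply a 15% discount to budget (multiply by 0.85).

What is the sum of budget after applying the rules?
872750.0

Step 1: Records with phase = 'development' have total budget = 595000
Step 2: Apply multiplier: 595000 × 0.85 = 505750.0
Step 3: Other records total: 367000
Step 4: Final sum = 505750.0 + 367000 = 872750.0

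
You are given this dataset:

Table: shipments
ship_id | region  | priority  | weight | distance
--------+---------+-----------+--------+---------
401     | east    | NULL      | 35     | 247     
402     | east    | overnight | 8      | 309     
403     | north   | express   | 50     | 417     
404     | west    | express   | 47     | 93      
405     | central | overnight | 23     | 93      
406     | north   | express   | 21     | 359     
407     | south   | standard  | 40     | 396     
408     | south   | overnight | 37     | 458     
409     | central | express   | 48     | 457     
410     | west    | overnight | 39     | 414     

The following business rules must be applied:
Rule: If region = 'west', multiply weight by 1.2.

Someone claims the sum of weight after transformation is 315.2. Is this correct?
No, the correct result is 365.2.

Step 1: Calculate the correct sum after transformation
Step 2: Apply multiplier 1.2 to records where region = 'west'
Step 3: Correct result = 365.2
Step 4: Claimed result = 315.2
Step 5: 365.2 ≠ 315.2
Conclusion: The claimed result is incorrect. The correct answer is 365.2.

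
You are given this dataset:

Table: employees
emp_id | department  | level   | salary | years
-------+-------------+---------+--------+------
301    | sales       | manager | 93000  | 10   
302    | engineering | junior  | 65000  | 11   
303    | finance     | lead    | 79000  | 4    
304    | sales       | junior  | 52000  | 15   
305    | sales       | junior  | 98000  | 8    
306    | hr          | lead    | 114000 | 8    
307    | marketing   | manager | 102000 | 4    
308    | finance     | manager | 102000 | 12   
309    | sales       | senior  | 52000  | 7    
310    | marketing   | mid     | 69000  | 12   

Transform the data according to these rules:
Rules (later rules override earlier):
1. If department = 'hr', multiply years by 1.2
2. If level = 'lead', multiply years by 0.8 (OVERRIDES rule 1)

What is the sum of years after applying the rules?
88.6

Step 1: Rule 2 takes priority for records with level = 'lead'
  - 2 records: 12 × 0.8 = 9.6
Step 2: Rule 1 applies to remaining records with department = 'hr'
  - 0 records: 0 × 1.2 = 0.0
Step 3: Other records unchanged: 79
Step 4: Final sum = 9.6 + 0.0 + 79 = 88.6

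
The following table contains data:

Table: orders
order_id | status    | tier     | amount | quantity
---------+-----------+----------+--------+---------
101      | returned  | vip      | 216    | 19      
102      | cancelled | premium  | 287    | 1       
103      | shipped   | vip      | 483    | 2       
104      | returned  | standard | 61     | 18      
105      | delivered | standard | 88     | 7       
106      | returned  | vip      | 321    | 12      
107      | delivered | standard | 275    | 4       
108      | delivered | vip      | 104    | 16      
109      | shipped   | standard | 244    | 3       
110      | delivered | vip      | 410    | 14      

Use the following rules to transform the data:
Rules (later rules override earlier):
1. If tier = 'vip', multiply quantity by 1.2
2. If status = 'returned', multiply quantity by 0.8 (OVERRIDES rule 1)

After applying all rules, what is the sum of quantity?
92.6

Step 1: Rule 2 takes priority for records with status = 'returned'
  - 3 records: 49 × 0.8 = 39.2
Step 2: Rule 1 applies to remaining records with tier = 'vip'
  - 3 records: 32 × 1.2 = 38.4
Step 3: Other records unchanged: 15
Step 4: Final sum = 39.2 + 38.4 + 15 = 92.6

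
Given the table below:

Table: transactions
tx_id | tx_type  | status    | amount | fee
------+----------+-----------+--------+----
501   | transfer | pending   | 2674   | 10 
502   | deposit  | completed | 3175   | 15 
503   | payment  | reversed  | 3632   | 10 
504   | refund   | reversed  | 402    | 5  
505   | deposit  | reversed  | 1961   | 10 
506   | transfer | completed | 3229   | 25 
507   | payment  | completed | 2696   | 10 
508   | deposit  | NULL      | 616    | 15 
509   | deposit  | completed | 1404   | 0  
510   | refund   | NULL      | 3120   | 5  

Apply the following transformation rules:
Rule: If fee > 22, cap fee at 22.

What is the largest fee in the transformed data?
22

Step 1: Original maximum fee = 25
Step 2: Apply cap at 22
Step 3: 1 records had fee > 22 and were capped
Step 4: Maximum after transformation = 22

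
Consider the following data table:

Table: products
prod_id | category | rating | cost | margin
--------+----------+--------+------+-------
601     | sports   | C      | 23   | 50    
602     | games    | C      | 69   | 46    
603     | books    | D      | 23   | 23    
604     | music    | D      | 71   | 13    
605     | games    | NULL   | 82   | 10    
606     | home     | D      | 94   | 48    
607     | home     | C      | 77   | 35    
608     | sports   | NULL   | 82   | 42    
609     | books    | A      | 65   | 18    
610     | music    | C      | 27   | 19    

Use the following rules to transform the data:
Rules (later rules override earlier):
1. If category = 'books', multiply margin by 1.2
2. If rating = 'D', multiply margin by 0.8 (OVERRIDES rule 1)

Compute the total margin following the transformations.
290.8

Step 1: Rule 2 takes priority for records with rating = 'D'
  - 3 records: 84 × 0.8 = 67.2
Step 2: Rule 1 applies to remaining records with category = 'books'
  - 1 records: 18 × 1.2 = 21.6
Step 3: Other records unchanged: 202
Step 4: Final sum = 67.2 + 21.6 + 202 = 290.8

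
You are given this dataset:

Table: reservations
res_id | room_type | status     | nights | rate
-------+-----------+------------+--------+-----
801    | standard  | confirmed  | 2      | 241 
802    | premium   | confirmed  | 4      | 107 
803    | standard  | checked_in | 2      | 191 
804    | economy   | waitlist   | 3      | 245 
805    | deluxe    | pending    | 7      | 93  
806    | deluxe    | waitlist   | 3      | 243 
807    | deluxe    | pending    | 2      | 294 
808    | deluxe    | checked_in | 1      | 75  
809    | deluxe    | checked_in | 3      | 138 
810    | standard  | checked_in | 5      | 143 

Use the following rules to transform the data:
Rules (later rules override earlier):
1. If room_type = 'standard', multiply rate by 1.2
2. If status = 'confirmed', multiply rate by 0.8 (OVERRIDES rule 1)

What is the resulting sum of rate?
1767.2

Step 1: Rule 2 takes priority for records with status = 'confirmed'
  - 2 records: 348 × 0.8 = 278.4
Step 2: Rule 1 applies to remaining records with room_type = 'standard'
  - 2 records: 334 × 1.2 = 400.8
Step 3: Other records unchanged: 1088
Step 4: Final sum = 278.4 + 400.8 + 1088 = 1767.2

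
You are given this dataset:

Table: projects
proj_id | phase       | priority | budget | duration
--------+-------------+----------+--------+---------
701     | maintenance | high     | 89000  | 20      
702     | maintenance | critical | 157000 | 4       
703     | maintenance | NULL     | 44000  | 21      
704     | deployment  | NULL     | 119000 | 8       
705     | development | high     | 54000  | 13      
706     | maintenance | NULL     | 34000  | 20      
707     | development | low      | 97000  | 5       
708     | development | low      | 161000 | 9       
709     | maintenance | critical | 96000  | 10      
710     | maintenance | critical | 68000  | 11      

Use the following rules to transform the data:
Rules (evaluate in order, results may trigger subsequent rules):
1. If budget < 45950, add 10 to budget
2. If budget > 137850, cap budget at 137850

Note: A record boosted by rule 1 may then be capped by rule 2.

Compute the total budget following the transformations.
876720

Step 1: Apply rule 1 to records with budget < 45950
  - 2 records get bonus of 10
  - Of these, 0 records then exceed 137850 and get capped
Step 2: Apply rule 2 to records with budget > 137850
  - 2 records (original) are capped
Step 3: Calculate final sum = 876720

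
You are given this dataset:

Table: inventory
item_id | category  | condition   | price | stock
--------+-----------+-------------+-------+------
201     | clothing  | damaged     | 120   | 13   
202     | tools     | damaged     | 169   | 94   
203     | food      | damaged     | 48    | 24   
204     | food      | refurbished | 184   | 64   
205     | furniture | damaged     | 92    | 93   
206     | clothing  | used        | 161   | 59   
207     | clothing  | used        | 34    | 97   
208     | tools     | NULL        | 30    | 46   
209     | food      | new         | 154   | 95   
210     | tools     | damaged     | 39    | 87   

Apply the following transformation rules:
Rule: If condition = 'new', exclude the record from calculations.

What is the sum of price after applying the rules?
877

Step 1: Identify records where condition = 'new'
Step 2: The excluded records sum to 154
Step 3: Original total price = 1031
Step 4: Remaining total = 1031 - 154 = 877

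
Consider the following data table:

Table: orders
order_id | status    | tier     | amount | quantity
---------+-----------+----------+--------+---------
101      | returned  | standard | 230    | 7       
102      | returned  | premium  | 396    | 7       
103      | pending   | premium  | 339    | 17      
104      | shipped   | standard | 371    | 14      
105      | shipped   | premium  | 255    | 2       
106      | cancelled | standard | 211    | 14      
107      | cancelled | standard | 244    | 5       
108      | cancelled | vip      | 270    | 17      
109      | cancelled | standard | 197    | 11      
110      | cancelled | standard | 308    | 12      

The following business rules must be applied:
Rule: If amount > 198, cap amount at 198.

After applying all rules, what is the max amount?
198

Step 1: Original maximum amount = 396
Step 2: Apply cap at 198
Step 3: 9 records had amount > 198 and were capped
Step 4: Maximum after transformation = 198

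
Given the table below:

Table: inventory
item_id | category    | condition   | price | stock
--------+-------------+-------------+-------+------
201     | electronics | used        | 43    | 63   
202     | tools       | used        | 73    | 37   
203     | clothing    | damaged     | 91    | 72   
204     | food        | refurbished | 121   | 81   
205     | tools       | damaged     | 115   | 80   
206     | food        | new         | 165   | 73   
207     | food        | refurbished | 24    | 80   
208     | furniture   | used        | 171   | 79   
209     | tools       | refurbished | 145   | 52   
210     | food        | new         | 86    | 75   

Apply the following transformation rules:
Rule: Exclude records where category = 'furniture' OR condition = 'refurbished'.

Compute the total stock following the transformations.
400

Step 1: Find records where category = 'furniture' OR condition = 'refurbished'
Step 2: 4 records match, summing to 292
Step 3: Original sum: 692
Step 4: Remaining sum = 692 - 292 = 400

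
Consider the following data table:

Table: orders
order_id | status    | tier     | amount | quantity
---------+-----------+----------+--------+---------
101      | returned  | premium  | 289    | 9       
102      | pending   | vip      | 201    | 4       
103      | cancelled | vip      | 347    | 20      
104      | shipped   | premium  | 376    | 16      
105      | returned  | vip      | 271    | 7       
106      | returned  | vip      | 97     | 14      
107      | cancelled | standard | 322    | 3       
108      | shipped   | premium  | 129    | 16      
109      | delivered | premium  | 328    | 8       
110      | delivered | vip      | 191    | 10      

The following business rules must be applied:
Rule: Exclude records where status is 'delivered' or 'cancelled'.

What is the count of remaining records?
6

Step 1: Count records to exclude
  - 2 (delivered) + 2 (cancelled) = 4 records
Step 2: Total records: 10
Step 3: Remaining = 10 - 4 = 6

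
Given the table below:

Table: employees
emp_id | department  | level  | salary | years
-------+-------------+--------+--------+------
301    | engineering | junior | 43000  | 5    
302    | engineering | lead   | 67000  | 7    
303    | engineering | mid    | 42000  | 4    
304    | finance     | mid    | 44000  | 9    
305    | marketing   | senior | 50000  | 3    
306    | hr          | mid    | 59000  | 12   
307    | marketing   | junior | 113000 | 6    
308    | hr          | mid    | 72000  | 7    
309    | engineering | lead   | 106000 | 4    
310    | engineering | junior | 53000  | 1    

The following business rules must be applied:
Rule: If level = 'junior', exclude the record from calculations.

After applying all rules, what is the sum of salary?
440000

Step 1: Identify records where level = 'junior'
Step 2: The excluded records sum to 209000
Step 3: Original total salary = 649000
Step 4: Remaining total = 649000 - 209000 = 440000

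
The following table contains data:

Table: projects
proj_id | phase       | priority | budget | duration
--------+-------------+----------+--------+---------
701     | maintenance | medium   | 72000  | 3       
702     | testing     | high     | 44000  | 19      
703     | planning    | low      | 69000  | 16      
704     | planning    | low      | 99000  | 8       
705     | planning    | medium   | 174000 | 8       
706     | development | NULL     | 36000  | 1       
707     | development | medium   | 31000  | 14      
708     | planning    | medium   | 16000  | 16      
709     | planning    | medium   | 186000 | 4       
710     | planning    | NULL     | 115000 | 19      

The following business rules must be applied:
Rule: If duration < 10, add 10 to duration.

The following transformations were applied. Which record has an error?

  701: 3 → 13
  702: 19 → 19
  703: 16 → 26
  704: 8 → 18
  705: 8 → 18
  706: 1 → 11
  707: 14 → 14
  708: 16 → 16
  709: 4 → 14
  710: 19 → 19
Record 703 has an error. The correct transformed value should be 16, not 26.

Step 1: Check each record against the rule
Step 2: Record 703 has duration = 16
Step 3: Since 16 >= 10, the bonus should not have been applied
Step 4: Correct value = 16, but claimed value = 26
Conclusion: Record 703 has the error.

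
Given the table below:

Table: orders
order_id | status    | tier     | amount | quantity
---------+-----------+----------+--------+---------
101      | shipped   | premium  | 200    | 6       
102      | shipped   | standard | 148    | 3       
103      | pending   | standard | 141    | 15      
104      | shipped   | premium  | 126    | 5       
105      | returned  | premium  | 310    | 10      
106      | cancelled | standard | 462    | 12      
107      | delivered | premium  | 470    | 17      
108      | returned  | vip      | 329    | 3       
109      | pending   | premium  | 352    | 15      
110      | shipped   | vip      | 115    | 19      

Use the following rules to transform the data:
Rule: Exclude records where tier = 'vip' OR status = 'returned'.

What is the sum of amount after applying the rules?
1899

Step 1: Find records where tier = 'vip' OR status = 'returned'
Step 2: 3 records match, summing to 754
Step 3: Original sum: 2653
Step 4: Remaining sum = 2653 - 754 = 1899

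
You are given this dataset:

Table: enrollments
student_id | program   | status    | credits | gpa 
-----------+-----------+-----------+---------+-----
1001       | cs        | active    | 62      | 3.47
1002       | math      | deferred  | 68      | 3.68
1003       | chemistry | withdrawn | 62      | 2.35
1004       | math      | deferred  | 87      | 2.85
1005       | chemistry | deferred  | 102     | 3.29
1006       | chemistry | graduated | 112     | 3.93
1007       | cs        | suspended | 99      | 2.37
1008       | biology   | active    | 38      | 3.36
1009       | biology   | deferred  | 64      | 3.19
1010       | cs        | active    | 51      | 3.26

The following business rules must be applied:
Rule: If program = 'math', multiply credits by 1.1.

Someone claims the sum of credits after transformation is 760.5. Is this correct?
Yes, the result is correct.

Step 1: Calculate the correct sum after transformation
Step 2: Apply multiplier 1.1 to records where program = 'math'
Step 3: Correct result = 760.5
Step 4: Claimed result = 760.5
Step 5: 760.5 = 760.5 ✓
Conclusion: The claimed result is correct.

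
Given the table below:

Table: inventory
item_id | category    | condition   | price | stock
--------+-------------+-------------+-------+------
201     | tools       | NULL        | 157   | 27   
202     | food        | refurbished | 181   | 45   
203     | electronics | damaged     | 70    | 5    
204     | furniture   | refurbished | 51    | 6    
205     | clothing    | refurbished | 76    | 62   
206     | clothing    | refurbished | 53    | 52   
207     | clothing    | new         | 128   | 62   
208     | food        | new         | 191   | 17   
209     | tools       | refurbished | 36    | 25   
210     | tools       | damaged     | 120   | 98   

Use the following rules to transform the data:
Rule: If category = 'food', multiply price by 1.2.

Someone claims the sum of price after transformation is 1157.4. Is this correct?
No, the correct result is 1137.4.

Step 1: Calculate the correct sum after transformation
Step 2: Apply multiplier 1.2 to records where category = 'food'
Step 3: Correct result = 1137.4
Step 4: Claimed result = 1157.4
Step 5: 1137.4 ≠ 1157.4
Conclusion: The claimed result is incorrect. The correct answer is 1137.4.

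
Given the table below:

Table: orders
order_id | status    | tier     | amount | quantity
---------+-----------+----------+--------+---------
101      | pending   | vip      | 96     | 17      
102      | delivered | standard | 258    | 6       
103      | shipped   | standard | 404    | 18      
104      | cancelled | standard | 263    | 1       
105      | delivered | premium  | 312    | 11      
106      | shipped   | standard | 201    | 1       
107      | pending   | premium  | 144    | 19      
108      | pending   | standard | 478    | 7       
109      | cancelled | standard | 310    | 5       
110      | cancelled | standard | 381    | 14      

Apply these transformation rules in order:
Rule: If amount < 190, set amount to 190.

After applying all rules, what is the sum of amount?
2987

Step 1: 2 records have amount < 190
Step 2: These records originally summed to 240
Step 3: After setting to minimum: 2 × 190 = 380
Step 4: Unaffected records sum: 2607
Step 5: Final sum = 380 + 2607 = 2987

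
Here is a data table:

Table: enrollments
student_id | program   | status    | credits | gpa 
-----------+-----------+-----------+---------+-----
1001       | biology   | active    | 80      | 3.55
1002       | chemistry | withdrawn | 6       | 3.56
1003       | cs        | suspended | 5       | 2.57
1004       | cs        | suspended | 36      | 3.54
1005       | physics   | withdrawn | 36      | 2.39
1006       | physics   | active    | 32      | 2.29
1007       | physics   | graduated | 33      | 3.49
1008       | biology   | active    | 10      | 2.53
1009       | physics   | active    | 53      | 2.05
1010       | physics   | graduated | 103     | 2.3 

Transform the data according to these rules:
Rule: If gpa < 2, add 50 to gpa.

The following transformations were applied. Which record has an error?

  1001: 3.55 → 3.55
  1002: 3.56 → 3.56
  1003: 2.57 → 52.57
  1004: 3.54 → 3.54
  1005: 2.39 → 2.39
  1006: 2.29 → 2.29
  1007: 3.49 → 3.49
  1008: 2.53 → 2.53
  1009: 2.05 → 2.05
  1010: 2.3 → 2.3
Record 1003 has an error. The correct transformed value should be 2.57, not 52.57.

Step 1: Check each record against the rule
Step 2: Record 1003 has gpa = 2.57
Step 3: Since 2.57 >= 2, the bonus should not have been applied
Step 4: Correct value = 2.57, but claimed value = 52.57
Conclusion: Record 1003 has the error.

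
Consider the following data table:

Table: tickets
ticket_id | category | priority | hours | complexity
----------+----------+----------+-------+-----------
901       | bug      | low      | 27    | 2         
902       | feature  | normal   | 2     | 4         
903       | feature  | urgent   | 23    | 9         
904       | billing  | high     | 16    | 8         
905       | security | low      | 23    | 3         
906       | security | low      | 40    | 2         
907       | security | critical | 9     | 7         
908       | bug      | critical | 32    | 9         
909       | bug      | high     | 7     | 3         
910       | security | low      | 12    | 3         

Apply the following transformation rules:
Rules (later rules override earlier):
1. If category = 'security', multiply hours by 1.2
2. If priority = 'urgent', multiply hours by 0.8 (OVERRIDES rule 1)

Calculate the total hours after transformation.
203.2

Step 1: Rule 2 takes priority for records with priority = 'urgent'
  - 1 records: 23 × 0.8 = 18.4
Step 2: Rule 1 applies to remaining records with category = 'security'
  - 4 records: 84 × 1.2 = 100.8
Step 3: Other records unchanged: 84
Step 4: Final sum = 18.4 + 100.8 + 84 = 203.2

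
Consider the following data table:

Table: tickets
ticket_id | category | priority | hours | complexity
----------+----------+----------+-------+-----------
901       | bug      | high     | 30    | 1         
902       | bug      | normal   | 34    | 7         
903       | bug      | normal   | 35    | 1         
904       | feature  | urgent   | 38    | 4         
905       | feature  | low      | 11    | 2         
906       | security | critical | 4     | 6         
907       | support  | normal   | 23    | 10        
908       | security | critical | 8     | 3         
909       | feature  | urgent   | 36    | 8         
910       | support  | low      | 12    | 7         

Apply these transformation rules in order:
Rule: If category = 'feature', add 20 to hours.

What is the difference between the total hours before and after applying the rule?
60

Step 1: Original sum of hours = 231
Step 2: 3 records have category = 'feature'
Step 3: Each affected record changes by 20
Step 4: Total change = 3 × 20 = 60
Step 5: New sum = 231 + 60 = 291
Step 6: Difference = |291 - 231| = 60
        (Sum increased by 60)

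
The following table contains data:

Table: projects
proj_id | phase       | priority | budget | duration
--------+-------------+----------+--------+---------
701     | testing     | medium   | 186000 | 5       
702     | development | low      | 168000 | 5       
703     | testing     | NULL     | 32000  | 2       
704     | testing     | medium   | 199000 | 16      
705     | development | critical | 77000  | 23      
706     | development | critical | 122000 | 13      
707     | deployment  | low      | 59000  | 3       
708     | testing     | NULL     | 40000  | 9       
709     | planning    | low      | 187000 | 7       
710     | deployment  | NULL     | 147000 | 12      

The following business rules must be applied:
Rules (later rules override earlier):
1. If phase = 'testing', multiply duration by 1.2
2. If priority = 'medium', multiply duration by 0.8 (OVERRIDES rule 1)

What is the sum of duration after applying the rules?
93.0

Step 1: Rule 2 takes priority for records with priority = 'medium'
  - 2 records: 21 × 0.8 = 16.8
Step 2: Rule 1 applies to remaining records with phase = 'testing'
  - 2 records: 11 × 1.2 = 13.2
Step 3: Other records unchanged: 63
Step 4: Final sum = 16.8 + 13.2 + 63 = 93.0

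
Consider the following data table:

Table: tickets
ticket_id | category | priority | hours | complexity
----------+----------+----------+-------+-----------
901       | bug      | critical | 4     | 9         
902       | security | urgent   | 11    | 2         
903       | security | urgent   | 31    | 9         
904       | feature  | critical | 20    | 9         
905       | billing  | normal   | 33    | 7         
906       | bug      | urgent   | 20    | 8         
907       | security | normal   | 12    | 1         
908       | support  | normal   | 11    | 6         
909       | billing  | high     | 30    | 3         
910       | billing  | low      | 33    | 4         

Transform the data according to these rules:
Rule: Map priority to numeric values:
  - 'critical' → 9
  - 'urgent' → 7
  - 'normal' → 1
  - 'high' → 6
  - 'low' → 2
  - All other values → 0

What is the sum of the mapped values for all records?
50

Step 1: Apply mapping to each record
Step 2: Count by status:
  'critical': 2 records × 9 = 18
  'urgent': 3 records × 7 = 21
  'normal': 3 records × 1 = 3
  'high': 1 records × 6 = 6
  'low': 1 records × 2 = 2
Step 3: Sum all mapped values = 50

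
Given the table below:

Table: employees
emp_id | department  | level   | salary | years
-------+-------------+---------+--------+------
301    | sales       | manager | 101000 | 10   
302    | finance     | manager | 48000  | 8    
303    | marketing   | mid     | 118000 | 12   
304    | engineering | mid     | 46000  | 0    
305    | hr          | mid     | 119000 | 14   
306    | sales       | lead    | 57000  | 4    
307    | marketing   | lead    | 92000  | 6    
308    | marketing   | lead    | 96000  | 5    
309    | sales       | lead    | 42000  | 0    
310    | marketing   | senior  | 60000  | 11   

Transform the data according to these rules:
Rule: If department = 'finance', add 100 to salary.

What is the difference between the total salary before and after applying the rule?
100

Step 1: Original sum of salary = 779000
Step 2: 1 records have department = 'finance'
Step 3: Each affected record changes by 100
Step 4: Total change = 1 × 100 = 100
Step 5: New sum = 779000 + 100 = 779100
Step 6: Difference = |779100 - 779000| = 100
        (Sum increased by 100)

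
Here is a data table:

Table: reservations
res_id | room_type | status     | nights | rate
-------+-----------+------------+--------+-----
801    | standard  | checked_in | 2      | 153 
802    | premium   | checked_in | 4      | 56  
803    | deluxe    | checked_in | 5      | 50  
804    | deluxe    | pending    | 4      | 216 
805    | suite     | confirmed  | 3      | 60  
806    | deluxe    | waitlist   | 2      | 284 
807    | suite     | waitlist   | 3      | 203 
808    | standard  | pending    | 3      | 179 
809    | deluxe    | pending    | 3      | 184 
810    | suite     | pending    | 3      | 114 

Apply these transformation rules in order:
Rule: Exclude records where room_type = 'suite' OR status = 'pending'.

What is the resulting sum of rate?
543

Step 1: Find records where room_type = 'suite' OR status = 'pending'
Step 2: 6 records match, summing to 956
Step 3: Original sum: 1499
Step 4: Remaining sum = 1499 - 956 = 543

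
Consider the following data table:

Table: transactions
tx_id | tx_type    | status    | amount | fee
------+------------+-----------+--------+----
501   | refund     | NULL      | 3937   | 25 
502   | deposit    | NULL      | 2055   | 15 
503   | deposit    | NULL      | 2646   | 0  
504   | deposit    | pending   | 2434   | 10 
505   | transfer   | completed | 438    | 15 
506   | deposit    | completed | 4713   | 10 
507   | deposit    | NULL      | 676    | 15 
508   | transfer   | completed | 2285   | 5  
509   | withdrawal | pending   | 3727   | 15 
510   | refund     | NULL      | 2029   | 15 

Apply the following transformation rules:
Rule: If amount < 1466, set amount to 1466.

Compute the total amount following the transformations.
26758

Step 1: 2 records have amount < 1466
Step 2: These records originally summed to 1114
Step 3: After setting to minimum: 2 × 1466 = 2932
Step 4: Unaffected records sum: 23826
Step 5: Final sum = 2932 + 23826 = 26758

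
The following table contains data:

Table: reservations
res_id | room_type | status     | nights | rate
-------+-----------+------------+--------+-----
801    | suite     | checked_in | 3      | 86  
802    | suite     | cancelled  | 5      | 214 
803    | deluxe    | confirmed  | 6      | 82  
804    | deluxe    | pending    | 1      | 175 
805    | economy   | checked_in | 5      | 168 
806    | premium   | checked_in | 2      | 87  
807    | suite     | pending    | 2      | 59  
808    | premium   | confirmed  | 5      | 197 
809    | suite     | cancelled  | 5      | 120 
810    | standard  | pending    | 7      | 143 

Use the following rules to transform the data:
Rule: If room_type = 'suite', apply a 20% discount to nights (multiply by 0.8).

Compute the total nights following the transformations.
38.0

Step 1: Records with room_type = 'suite' have total nights = 15
Step 2: Apply multiplier: 15 × 0.8 = 12.0
Step 3: Other records total: 26
Step 4: Final sum = 12.0 + 26 = 38.0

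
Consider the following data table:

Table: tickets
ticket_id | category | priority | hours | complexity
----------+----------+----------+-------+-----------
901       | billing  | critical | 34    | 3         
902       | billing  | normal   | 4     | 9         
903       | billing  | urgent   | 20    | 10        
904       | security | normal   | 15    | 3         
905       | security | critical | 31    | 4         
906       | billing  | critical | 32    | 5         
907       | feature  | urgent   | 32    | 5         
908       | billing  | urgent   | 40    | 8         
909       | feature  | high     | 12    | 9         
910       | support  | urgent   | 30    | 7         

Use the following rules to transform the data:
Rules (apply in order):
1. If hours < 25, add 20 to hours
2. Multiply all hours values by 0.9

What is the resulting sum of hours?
297.0

Step 1: Apply Rule 1 - Add 20 to records with hours < 25
  - 4 records affected: 51 + (4 × 20) = 131
  - Unaffected records: 199
  - Sum after Rule 1: 330
Step 2: Apply Rule 2 - Multiply all by 0.9
  - 330 × 0.9 = 297.0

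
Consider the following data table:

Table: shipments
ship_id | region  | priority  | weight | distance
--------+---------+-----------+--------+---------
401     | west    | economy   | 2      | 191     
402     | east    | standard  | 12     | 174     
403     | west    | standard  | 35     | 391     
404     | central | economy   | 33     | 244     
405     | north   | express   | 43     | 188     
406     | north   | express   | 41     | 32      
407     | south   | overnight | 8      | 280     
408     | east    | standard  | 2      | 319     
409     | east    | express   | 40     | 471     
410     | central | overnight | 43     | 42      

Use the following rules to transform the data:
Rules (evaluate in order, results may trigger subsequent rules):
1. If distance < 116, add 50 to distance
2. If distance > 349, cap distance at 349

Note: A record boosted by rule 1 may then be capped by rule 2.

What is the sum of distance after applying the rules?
2268

Step 1: Apply rule 1 to records with distance < 116
  - 2 records get bonus of 50
  - Of these, 0 records then exceed 349 and get capped
Step 2: Apply rule 2 to records with distance > 349
  - 2 records (original) are capped
Step 3: Calculate final sum = 2268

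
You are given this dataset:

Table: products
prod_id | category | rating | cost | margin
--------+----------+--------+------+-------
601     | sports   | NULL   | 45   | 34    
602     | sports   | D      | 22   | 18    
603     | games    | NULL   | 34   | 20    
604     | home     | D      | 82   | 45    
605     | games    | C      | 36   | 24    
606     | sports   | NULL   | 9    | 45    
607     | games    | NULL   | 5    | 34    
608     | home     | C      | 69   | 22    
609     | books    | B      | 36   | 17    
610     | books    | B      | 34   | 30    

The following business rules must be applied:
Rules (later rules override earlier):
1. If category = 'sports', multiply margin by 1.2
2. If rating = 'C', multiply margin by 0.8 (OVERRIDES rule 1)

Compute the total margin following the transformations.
299.2

Step 1: Rule 2 takes priority for records with rating = 'C'
  - 2 records: 46 × 0.8 = 36.8
Step 2: Rule 1 applies to remaining records with category = 'sports'
  - 3 records: 97 × 1.2 = 116.4
Step 3: Other records unchanged: 146
Step 4: Final sum = 36.8 + 116.4 + 146 = 299.2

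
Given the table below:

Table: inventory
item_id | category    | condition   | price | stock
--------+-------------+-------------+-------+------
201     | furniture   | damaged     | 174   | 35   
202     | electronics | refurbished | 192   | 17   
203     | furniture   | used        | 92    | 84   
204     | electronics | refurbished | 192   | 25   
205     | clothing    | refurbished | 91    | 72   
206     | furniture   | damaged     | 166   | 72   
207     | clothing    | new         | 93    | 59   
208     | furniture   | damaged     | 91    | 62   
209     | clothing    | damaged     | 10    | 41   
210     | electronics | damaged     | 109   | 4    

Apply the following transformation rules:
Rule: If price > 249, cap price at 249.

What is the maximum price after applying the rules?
192

Step 1: Original maximum price = 192
Step 2: Check cap of 249 against maximum
Step 3: No records exceed the cap (max 192 <= cap 249), so no capping applies
Step 4: Maximum after transformation = 192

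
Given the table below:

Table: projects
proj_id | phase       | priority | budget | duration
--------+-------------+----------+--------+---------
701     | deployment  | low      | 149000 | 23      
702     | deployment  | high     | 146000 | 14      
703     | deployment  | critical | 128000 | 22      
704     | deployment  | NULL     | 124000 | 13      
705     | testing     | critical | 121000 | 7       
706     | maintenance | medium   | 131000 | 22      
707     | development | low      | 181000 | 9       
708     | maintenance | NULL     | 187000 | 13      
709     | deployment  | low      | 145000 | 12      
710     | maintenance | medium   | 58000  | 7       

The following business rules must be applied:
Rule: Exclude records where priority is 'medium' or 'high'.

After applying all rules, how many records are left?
7

Step 1: Count records to exclude
  - 2 (medium) + 1 (high) = 3 records
Step 2: Total records: 10
Step 3: Remaining = 10 - 3 = 7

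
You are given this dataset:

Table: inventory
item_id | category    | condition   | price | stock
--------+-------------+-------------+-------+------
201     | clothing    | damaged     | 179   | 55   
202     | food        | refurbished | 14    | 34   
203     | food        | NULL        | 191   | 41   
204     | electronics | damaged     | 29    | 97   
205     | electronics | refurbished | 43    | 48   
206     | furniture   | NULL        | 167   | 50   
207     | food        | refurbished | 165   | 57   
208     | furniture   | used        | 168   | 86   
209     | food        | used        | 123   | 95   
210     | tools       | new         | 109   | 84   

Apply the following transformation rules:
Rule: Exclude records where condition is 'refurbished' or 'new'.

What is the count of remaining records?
6

Step 1: Count records to exclude
  - 3 (refurbished) + 1 (new) = 4 records
Step 2: Total records: 10
Step 3: Remaining = 10 - 4 = 6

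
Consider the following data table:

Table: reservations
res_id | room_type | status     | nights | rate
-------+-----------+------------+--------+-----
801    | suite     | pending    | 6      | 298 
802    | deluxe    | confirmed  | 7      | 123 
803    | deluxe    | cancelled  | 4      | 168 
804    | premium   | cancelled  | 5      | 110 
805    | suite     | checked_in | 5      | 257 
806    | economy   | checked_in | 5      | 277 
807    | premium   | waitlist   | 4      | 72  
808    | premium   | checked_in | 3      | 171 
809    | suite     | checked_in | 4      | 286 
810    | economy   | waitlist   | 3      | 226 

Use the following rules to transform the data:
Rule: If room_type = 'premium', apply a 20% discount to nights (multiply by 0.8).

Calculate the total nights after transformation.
43.6

Step 1: Records with room_type = 'premium' have total nights = 12
Step 2: Apply multiplier: 12 × 0.8 = 9.6
Step 3: Other records total: 34
Step 4: Final sum = 9.6 + 34 = 43.6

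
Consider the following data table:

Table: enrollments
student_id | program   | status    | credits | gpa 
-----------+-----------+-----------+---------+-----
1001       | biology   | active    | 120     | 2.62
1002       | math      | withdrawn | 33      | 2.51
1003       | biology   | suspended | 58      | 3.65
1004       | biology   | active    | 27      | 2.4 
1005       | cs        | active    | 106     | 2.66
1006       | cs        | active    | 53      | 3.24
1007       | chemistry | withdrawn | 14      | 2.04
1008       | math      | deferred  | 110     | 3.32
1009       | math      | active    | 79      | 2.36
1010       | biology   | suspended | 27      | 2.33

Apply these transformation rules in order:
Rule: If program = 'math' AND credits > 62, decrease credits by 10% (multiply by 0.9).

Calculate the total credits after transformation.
608.1

Step 1: Find records where program = 'math' AND credits > 62
Step 2: 2 records match, summing to 189
Step 3: After multiplier: 189 × 0.9 = 170.1
Step 4: Unaffected records sum: 438
Step 5: Final sum = 170.1 + 438 = 608.1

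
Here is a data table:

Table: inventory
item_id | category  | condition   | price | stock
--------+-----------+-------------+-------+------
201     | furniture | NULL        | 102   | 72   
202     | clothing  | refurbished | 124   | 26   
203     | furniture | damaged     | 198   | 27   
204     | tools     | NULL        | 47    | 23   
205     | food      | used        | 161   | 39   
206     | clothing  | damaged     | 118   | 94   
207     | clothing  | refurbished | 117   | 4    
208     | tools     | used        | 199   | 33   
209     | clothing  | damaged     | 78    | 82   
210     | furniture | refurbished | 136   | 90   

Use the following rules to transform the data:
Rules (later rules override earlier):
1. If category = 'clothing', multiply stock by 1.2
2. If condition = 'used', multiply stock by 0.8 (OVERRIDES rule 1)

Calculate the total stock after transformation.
516.8

Step 1: Rule 2 takes priority for records with condition = 'used'
  - 2 records: 72 × 0.8 = 57.6
Step 2: Rule 1 applies to remaining records with category = 'clothing'
  - 4 records: 206 × 1.2 = 247.2
Step 3: Other records unchanged: 212
Step 4: Final sum = 57.6 + 247.2 + 212 = 516.8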